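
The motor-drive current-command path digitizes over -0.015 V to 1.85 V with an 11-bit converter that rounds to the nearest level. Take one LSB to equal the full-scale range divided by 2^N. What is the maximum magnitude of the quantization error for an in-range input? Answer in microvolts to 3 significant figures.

455 µV

Span: 1.85 V − (-0.015 V) = 1.865 V.
LSB = 1.865 V / 2^11 = 0.91064 mV.
Worst-case error for round-to-nearest is half an LSB: 455 µV.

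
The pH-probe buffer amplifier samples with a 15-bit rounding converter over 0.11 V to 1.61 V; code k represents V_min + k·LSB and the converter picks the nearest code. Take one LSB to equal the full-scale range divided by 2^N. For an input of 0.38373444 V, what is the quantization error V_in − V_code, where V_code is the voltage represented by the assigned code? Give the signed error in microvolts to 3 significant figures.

Full-scale range = 1.61 V − (0.11 V) = 1.5 V. LSB = 1.5 V / 2^15 ≈ 45.78 µV.
(V_in − V_min)/LSB = (0.38373444 − (0.11)) × 32768/1.5 = 5979.8201 → nearest code k = 5980.
Reconstructed level: 0.11 + 5980 × 1.5/32768 V = 0.38374267578 V.
V_in − V_code = 0.38373444 − (0.38374267578) = −8.24 µV.

−8.24 µV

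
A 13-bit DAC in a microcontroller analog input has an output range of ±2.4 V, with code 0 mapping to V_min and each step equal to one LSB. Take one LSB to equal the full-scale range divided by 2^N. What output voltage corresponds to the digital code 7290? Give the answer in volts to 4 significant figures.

Range = 2.4 − (-2.4) = 4.8 V. LSB = 4.8 V / 2^13.
V_out = V_min + code × LSB = -2.4 V + 7290 × 4.8 V / 8192
      = -2.4 V + 4.27148 V = 1.87148 V.

1.871 V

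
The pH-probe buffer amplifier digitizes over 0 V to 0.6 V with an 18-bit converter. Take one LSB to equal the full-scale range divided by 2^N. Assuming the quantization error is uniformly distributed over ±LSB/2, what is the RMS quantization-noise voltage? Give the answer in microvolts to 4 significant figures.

0.6607 µV

Span = 0.6 V.
LSB = 0.6 V / 2^18 = 2.28882 µV.
σ_q = LSB/√12 = 2.28882 µV/3.4641 = 0.6607 µV.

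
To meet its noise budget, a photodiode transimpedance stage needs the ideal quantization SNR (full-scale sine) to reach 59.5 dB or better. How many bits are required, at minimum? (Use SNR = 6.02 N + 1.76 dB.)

6.02 N + 1.76 ≥ 59.5 gives N ≥ 9.591, so the minimum integer is 10.

10 bits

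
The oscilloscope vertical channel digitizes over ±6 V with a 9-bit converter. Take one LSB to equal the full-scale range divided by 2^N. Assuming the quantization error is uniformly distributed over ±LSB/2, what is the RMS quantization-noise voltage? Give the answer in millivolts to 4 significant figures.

Span: 6 V − (-6 V) = 12 V.
LSB = 12 V ÷ 2^9 = 12/512 V = 23.4375 mV.
σ_q = LSB/√12 = 23.4375 mV/3.4641 = 6.766 mV.

6.766 mV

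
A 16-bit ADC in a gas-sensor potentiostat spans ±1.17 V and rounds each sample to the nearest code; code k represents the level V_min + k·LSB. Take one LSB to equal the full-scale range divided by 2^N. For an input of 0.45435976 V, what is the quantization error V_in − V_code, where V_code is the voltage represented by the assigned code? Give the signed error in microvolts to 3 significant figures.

Range = 1.17 − (-1.17) = 2.34 V. LSB = 2.34 V / 2^16 ≈ 35.71 µV.
Position in LSBs: (0.45435976 − (-1.17)) × 65536/2.34 = 45493.1800; rounding gives k = 45493.
Reconstructed level: -1.17 + 45493 × 2.34/65536 V = 0.45435333252 V.
Error = V_in − V_code = 0.45435976 − (0.45435333252) = +6.43 µV.

+6.43 µV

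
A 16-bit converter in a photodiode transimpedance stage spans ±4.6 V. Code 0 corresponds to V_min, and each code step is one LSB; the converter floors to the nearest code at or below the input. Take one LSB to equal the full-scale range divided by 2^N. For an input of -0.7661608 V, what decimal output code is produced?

Full-scale range = 4.6 V − (-4.6 V) = 9.2 V. LSB = 9.2 V / 2^16 ≈ 140.4 µV.
(V_in − V_min) × 2^16/range = (-0.7661608 − (-4.6)) × 65536/9.2 = 27310.270.
Floor → code = 27310.

27310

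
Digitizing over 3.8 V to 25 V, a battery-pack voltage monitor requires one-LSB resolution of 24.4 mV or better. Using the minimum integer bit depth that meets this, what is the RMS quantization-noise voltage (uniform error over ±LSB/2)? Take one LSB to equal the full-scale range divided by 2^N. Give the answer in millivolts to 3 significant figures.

Span: 25 V − (3.8 V) = 21.2 V.
Required number of levels: 21.2/24.4 mV = 868.85; smallest N with 2^N ≥ that is 10.
Step size = 21.2/1024 V = 20.703 mV.
RMS noise = LSB/√12 = 5.98 mV.

5.98 mV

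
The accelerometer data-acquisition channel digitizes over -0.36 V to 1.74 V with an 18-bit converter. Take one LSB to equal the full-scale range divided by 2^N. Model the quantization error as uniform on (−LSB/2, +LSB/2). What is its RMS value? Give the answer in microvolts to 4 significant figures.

Range = 1.74 − (-0.36) = 2.1 V.
One LSB is 2.1 V / 262144 = 8.01086 µV.
V_rms = LSB/√12 = 8.01086 µV / √12 = 2.313 µV.

2.313 µV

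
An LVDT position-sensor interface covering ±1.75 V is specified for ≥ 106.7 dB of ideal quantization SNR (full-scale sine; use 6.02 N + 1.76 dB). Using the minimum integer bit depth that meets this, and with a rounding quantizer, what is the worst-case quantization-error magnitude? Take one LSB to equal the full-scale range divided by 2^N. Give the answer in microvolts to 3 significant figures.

Range = 1.75 − (-1.75) = 3.5 V.
N ≥ (106.7 − 1.76)/6.02 = 17.432 → N_min = 18.
LSB = 3.5 V ÷ 2^18 = 3.5/262144 V = 13.351 µV.
|e|_max = LSB/2 = 6.68 µV.

6.68 µV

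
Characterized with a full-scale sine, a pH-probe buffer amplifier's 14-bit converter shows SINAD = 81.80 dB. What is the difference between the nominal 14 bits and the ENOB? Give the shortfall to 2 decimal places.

Effective bits = (81.80 − 1.76)/6.02 = 13.2957.
Lost resolution: 14 − 13.2957 = 0.7043 bits.

0.70 bits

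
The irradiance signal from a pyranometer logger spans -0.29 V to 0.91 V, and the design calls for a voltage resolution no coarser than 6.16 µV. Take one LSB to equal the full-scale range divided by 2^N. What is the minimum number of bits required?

18 bits

Span: 0.91 V − (-0.29 V) = 1.2 V.
Levels needed ≥ 1.2/6.16 µV = 194800. 2^18 = 262144 suffices, so N_min = 18.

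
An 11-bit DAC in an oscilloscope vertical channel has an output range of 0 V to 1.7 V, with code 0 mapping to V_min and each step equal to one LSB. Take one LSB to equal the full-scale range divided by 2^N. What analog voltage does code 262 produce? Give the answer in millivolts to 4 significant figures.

217.5 mV

Span = 1.7 V. LSB = 1.7 V / 2^11.
V_out = 0 + 262 × (1.7/2048) V
      = 0 + 0.217480 = 0.217480 V.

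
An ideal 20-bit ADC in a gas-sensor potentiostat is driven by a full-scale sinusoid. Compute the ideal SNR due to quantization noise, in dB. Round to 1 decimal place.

122.2 dB

SNR = 6.02·20 + 1.76 = 122.16 dB.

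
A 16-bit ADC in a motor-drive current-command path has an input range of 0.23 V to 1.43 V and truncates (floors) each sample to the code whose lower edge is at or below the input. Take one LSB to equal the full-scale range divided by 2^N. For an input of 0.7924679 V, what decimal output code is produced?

30718

Range = 1.43 − (0.23) = 1.2 V. LSB = 1.2 V / 2^16 ≈ 18.31 µV.
code = ⌊(V_in − V_min)/LSB⌋ = ⌊(V_in − V_min) × 2^16 / range⌋
     = ⌊(0.7924679 − (0.23)) × 65536 / 1.2⌋ = ⌊0.5624679 × 65536/1.2⌋
     = ⌊30718.247⌋ = 30718.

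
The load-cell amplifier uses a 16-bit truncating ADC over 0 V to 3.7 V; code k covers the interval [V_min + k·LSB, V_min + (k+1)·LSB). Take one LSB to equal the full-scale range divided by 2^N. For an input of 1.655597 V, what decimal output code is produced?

Range is 3.7 V. LSB = 3.7 V / 2^16 ≈ 56.46 µV.
(V_in − V_min) × 2^16/range = (1.655597 − (0)) × 65536/3.7 = 29324.650.
Floor → code = 29324.

29324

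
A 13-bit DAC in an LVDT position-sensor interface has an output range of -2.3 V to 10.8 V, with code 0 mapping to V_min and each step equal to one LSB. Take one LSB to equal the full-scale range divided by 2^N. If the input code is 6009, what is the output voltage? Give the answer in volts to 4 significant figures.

7.309 V

Span: 10.8 V − (-2.3 V) = 13.1 V. LSB = 13.1 V / 2^13.
Output = V_min + (6009/8192) × range = -2.3 + 0.733521 × 13.1 V
      = -2.3 V + 9.60912 V = 7.30912 V.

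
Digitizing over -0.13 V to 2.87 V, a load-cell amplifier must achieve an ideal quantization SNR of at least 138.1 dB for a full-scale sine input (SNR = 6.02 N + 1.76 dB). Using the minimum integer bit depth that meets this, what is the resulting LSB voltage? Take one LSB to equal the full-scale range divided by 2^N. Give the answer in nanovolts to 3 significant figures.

358 nV

Range = 2.87 − (-0.13) = 3 V.
Solving 6.02 N ≥ 138.1 − 1.76: N ≥ 22.648. Round up → N = 23.
LSB = 3 V ÷ 2^23 = 3/8388608 V = 358 nV.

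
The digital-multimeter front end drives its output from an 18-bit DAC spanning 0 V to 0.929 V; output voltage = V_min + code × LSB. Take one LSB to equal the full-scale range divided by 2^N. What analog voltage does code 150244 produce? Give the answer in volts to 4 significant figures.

0.5324 V

Full-scale range = 0.929 V. LSB = 0.929 V / 2^18.
Output = V_min + (150244/262144) × range = 0 + 0.573135 × 0.929 V
      = 0 + 0.532443 = 0.532443 V.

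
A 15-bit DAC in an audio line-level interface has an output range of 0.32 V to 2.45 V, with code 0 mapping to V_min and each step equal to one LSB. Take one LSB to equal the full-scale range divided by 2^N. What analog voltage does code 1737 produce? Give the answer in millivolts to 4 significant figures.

Range = 2.45 − (0.32) = 2.13 V. LSB = 2.13 V / 2^15.
V_out = 0.32 + 1737 × (2.13/32768) V
      = 0.32 + 0.112909 = 0.432909 V.

432.9 mV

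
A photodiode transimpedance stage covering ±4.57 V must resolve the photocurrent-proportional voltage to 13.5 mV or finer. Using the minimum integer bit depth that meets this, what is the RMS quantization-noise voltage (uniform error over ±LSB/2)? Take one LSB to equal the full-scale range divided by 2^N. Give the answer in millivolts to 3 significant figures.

Range = 4.57 − (-4.57) = 9.14 V.
Required number of levels: 9.14/13.5 mV = 677.04; smallest N with 2^N ≥ that is 10.
Step size = 9.14/1024 V = 8.9258 mV.
V_rms = LSB/√12 = 2.58 mV.

2.58 mV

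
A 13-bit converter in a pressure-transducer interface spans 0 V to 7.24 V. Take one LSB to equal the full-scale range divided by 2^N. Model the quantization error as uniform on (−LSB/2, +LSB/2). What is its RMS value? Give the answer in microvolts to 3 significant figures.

255 µV

V_FS = 7.24 V.
LSB = 7.24 V / 2^13 = 0.88379 mV.
V_rms = LSB/√12 = 0.88379 mV / √12 = 255 µV.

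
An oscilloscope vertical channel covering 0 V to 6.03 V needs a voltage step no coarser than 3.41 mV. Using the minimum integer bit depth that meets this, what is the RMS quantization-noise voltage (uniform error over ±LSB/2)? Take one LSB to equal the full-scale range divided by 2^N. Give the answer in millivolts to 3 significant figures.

Range is 6.03 V.
Required number of levels: 6.03/3.41 mV = 1768.3; smallest N with 2^N ≥ that is 11.
One LSB is 6.03 V / 2048 = 2.9443 mV.
σ_q = LSB/√12 = 2.9443 mV/3.4641 = 0.850 mV.

0.850 mV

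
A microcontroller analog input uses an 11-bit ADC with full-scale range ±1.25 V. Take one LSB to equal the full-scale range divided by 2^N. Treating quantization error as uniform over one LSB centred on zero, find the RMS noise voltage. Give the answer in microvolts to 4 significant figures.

352.4 µV

Span: 1.25 V − (-1.25 V) = 2.5 V.
LSB = 2.5 V ÷ 2^11 = 2.5/2048 V = 1.22070 mV.
RMS of a uniform error over width LSB is LSB/√12 = 352.4 µV.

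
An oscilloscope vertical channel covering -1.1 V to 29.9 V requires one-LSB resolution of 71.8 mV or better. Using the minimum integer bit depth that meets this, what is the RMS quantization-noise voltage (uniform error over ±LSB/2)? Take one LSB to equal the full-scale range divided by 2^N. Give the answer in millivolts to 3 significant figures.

17.5 mV

Range = 29.9 − (-1.1) = 31 V.
Required number of levels: 31/71.8 mV = 431.75; smallest N with 2^N ≥ that is 9.
One LSB is 31 V / 512 = 60.547 mV.
RMS noise = LSB/√12 = 17.5 mV.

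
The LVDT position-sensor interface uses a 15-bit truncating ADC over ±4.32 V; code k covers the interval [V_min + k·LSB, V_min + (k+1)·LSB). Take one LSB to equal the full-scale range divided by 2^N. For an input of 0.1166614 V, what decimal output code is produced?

16826

Span: 4.32 V − (-4.32 V) = 8.64 V. LSB = 8.64 V / 2^15 ≈ 263.7 µV.
V_in − V_min = 0.1166614 − (-4.32) = 4.4366614 V.
Divide by LSB: 4.4366614 × 32768/8.64 = 16826.4492.
Truncating gives code 16826.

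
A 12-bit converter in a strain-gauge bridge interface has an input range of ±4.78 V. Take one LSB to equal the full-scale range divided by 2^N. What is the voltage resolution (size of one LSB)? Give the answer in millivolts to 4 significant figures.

Range = 4.78 − (-4.78) = 9.56 V.
Number of codes = 2^12 = 4096.
One LSB is 9.56 V / 4096 = 2.334 mV.

2.334 mV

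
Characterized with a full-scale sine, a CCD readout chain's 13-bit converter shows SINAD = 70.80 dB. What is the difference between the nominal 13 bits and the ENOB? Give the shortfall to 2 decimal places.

1.53 bits

Effective bits = (70.80 − 1.76)/6.02 = 11.4684.
Shortfall = 13 − 11.4684 = 1.5316 bits.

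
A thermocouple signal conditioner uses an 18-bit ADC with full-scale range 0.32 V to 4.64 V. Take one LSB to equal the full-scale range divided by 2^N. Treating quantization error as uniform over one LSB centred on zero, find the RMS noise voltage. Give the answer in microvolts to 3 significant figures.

The full-scale span is 4.64 − (0.32) = 4.32 V.
One LSB is 4.32 V / 262144 = 16.479 µV.
V_rms = LSB/√12 = 16.479 µV / √12 = 4.76 µV.

4.76 µV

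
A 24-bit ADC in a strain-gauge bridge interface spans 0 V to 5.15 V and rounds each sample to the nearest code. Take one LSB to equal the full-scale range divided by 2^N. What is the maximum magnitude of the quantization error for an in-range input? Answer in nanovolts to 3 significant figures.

153 nV

V_FS = 5.15 V.
LSB = 5.15 V / 2^24 = 306.96 nV.
A rounding quantizer has |error| ≤ LSB/2 = 153 nV.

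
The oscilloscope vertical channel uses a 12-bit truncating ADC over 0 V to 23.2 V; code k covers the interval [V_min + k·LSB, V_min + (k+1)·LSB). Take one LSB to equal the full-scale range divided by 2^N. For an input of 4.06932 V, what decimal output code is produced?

V_FS = 23.2 V. LSB = 23.2 V / 2^12 ≈ 5.664 mV.
(V_in − V_min) × 2^12/range = (4.06932 − (0)) × 4096/23.2 = 718.445.
Floor → code = 718.

718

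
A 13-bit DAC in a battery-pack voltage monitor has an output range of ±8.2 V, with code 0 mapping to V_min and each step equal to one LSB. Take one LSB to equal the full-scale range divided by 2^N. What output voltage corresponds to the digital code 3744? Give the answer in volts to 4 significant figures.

Range = 8.2 − (-8.2) = 16.4 V. LSB = 16.4 V / 2^13.
V_out = -8.2 + 3744 × (16.4/8192) V
      = -8.2 V + 7.49531 V = -0.704688 V.

-0.7047 V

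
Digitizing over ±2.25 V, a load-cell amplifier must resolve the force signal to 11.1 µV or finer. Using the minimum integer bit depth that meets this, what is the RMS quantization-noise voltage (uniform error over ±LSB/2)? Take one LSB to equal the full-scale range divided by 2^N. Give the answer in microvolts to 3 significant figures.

2.48 µV

Range = 2.25 − (-2.25) = 4.5 V.
Levels needed ≥ 4.5/11.1 µV = 405400. 2^19 = 524288 suffices, so N_min = 19.
LSB = 4.5 V / 2^19 = 8.5831 µV.
RMS noise = LSB/√12 = 2.48 µV.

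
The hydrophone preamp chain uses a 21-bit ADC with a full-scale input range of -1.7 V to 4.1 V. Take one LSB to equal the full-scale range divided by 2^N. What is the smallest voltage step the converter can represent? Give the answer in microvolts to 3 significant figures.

2.77 µV

Span: 4.1 V − (-1.7 V) = 5.8 V.
2^21 = 2097152 levels.
Step size = 5.8/2097152 V = 2.77 µV.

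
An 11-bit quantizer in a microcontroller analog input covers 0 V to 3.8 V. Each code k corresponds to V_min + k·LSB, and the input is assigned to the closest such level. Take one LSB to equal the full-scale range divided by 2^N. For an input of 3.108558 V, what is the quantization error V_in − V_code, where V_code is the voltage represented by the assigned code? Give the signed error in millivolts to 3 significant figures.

V_FS = 3.8 V. LSB = 3.8 V / 2^11 ≈ 1.855 mV.
(V_in − V_min)/LSB = (3.108558 − (0)) × 2048/3.8 = 1675.3492 → nearest code k = 1675.
Reconstructed level: 0 + 1675 × 3.8/2048 V = 3.107910156 V.
V_in − V_code = 3.108558 − (3.107910156) = +0.648 mV.

+0.648 mV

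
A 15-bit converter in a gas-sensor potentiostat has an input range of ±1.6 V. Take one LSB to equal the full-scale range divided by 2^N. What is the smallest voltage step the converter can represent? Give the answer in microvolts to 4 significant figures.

Span: 1.6 V − (-1.6 V) = 3.2 V.
2^15 = 32768 levels.
Step size = 3.2/32768 V = 97.66 µV.

97.66 µV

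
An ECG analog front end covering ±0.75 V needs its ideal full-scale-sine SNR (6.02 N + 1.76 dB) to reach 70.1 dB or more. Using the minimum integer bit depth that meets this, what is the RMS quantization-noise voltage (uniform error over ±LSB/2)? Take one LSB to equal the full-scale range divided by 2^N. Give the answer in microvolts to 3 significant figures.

106 µV

Full-scale range = 0.75 V − (-0.75 V) = 1.5 V.
6.02 N + 1.76 ≥ 70.1 gives N ≥ 11.352, so the minimum integer is 12.
Step size = 1.5/4096 V = 366.21 µV.
V_rms = LSB/√12 = 106 µV.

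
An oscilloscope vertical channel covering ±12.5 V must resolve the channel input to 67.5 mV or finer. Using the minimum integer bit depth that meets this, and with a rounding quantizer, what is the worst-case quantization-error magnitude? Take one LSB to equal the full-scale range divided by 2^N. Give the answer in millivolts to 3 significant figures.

Span: 12.5 V − (-12.5 V) = 25 V.
Levels needed ≥ 25/67.5 mV = 370.4. 2^9 = 512 suffices, so N_min = 9.
One LSB is 25 V / 512 = 48.828 mV.
Max error for round-to-nearest is LSB/2 = 24.4 mV.

24.4 mV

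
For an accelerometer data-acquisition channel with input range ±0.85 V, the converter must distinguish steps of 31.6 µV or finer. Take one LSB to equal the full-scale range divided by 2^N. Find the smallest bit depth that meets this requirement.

16 bits

The full-scale span is 0.85 − (-0.85) = 1.7 V.
1.7 V / 31.6 µV = 53800. Since 2^15 = 32768 and 2^16 = 65536, N = 16.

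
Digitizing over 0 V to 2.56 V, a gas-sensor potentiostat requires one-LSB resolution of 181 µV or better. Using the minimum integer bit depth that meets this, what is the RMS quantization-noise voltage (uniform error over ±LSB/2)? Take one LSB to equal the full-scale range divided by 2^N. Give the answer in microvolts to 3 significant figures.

45.1 µV

Range is 2.56 V.
Need 2^N ≥ 2.56 V / 181 µV = 14140 → N_min = 14.
LSB = 2.56 V ÷ 2^14 = 2.56/16384 V = 156.25 µV.
RMS noise = LSB/√12 = 45.1 µV.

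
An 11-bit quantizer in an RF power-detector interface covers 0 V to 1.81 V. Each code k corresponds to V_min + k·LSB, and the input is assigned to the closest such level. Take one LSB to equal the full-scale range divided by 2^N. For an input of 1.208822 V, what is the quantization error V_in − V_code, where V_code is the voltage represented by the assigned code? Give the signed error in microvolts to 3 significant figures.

V_FS = 1.81 V. LSB = 1.81 V / 2^11 ≈ 0.8838 mV.
(V_in − V_min)/LSB = (1.208822 − (0)) × 2048/1.81 = 1367.7721 → nearest code k = 1368.
V_code = 0 + (1368/2048) × 1.81 = 1.209023438 V.
V_in − V_code = 1.208822 − (1.209023438) = −201 µV.

−201 µV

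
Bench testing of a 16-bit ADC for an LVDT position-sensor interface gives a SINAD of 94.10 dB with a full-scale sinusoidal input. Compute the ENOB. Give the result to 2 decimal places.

15.34 bits

ENOB = (94.10 − 1.76)/6.02 = 15.3389 bits.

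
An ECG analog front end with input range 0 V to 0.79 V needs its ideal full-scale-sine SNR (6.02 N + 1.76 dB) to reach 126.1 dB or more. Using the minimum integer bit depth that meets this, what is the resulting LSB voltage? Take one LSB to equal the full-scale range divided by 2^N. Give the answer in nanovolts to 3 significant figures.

Span = 0.79 V.
Solving 6.02 N ≥ 126.1 − 1.76: N ≥ 20.654. Round up → N = 21.
LSB = 0.79 V ÷ 2^21 = 0.79/2097152 V = 377 nV.

377 nV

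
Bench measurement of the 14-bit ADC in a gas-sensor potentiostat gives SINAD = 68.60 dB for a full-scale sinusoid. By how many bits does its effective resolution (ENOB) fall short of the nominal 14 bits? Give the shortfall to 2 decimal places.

2.90 bits

N_eff = (68.60 − 1.76)/6.02 = 11.1030 bits.
Shortfall = 14 − 11.1030 = 2.8970 bits.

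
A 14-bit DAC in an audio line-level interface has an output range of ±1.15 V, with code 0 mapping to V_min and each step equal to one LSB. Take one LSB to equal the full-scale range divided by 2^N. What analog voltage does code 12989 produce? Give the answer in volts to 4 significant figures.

The full-scale span is 1.15 − (-1.15) = 2.3 V. LSB = 2.3 V / 2^14.
Output = V_min + (12989/16384) × range = -1.15 + 0.792786 × 2.3 V
      = -1.15 V + 1.82341 V = 0.673407 V.

0.6734 V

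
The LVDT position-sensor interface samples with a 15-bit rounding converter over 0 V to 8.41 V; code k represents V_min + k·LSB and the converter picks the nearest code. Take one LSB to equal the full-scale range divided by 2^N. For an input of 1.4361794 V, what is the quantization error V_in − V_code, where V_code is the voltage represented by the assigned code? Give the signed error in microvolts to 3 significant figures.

Range is 8.41 V. LSB = 8.41 V / 2^15 ≈ 256.7 µV.
(V_in − V_min)/LSB = (1.4361794 − (0)) × 32768/8.41 = 5595.8058 → nearest code k = 5596.
Reconstructed level: 0 + 5596 × 8.41/32768 V = 1.4362292480 V.
e = 1.4361794 − (1.4362292480) = −49.8 µV.

−49.8 µV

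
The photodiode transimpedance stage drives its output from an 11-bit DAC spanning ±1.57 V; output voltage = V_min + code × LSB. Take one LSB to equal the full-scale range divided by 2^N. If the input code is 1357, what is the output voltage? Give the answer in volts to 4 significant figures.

0.5106 V

Range = 1.57 − (-1.57) = 3.14 V. LSB = 3.14 V / 2^11.
V_out = -1.57 + 1357 × (3.14/2048) V
      = -1.57 + 2.08056 = 0.510557 V.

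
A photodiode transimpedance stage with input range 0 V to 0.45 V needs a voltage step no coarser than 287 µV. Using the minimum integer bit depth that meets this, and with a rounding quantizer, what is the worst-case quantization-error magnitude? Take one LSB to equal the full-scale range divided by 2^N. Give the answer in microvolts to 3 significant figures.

V_FS = 0.45 V.
Required number of levels: 0.45/287 µV = 1567.9; smallest N with 2^N ≥ that is 11.
One LSB is 0.45 V / 2048 = 219.73 µV.
|e|_max = LSB/2 = 110 µV.

110 µV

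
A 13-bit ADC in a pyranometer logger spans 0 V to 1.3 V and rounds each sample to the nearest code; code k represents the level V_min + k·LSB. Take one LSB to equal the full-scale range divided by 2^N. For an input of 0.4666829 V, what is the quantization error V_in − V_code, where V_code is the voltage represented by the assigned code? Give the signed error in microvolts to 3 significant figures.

−28.5 µV

Span = 1.3 V. LSB = 1.3 V / 2^13 ≈ 158.7 µV.
(V_in − V_min)/LSB = (0.4666829 − (0)) × 8192/1.3 = 2940.8202 → nearest code k = 2941.
Reconstructed level: 0 + 2941 × 1.3/8192 V = 0.4667114258 V.
e = 0.4666829 − (0.4667114258) = −28.5 µV.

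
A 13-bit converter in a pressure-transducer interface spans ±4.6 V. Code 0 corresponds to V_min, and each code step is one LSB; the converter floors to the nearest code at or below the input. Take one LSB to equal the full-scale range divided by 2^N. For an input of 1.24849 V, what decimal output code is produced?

5207

Span: 4.6 V − (-4.6 V) = 9.2 V. LSB = 9.2 V / 2^13 ≈ 1.123 mV.
V_in − V_min = 1.24849 − (-4.6) = 5.84849 V.
Divide by LSB: 5.84849 × 8192/9.2 = 5207.6989.
Truncating gives code 5207.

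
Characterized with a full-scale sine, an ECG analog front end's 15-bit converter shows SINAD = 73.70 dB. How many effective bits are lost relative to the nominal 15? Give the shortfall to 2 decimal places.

Effective bits = (73.70 − 1.76)/6.02 = 11.9502.
15 − 11.9502 = 3.05 bits below nominal.

3.05 bits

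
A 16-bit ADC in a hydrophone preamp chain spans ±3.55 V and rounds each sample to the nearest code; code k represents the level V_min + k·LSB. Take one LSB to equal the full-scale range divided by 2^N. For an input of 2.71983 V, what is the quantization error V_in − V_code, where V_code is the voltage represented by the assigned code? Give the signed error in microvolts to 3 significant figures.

The full-scale span is 3.55 − (-3.55) = 7.1 V. LSB = 7.1 V / 2^16 ≈ 108.3 µV.
Position in LSBs: (2.71983 − (-3.55)) × 65536/7.1 = 57873.1801; rounding gives k = 57873.
V_code = V_min + k × range/2^16 = -3.55 + 57873 × 7.1/65536 = 2.7198104858 V.
Error = V_in − V_code = 2.71983 − (2.7198104858) = +19.5 µV.

+19.5 µV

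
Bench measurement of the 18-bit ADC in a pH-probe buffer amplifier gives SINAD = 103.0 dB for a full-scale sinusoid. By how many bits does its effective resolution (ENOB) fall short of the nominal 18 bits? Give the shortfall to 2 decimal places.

1.18 bits

ENOB = (SINAD − 1.76)/6.02 = (103.0 − 1.76)/6.02 = 16.8173 bits.
Shortfall = 18 − 16.8173 = 1.1827 bits.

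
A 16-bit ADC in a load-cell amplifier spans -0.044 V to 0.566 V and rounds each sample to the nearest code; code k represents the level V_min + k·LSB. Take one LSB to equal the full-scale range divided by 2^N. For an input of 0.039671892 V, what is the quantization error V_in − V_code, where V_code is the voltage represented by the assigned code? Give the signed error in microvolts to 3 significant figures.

Full-scale range = 0.566 V − (-0.044 V) = 0.61 V. LSB = 0.61 V / 2^16 ≈ 9.308 µV.
(0.039671892 − (-0.044)) / LSB = 0.083671892 × 65536/0.61 = 8989.3789. Nearest integer: k = 8989.
V_code = -0.044 + (8989/65536) × 0.61 = 0.039668365479 V.
e = 0.039671892 − (0.039668365479) = +3.53 µV.

+3.53 µV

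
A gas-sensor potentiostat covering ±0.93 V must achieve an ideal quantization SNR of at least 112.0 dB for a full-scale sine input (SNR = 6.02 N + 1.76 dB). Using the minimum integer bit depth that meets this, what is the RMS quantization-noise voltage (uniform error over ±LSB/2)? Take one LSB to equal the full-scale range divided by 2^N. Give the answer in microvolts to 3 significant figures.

The full-scale span is 0.93 − (-0.93) = 1.86 V.
6.02 N + 1.76 ≥ 112.0 gives N ≥ 18.312, so the minimum integer is 19.
LSB = 1.86 V ÷ 2^19 = 1.86/524288 V = 3.5477 µV.
RMS noise = LSB/√12 = 1.02 µV.

1.02 µV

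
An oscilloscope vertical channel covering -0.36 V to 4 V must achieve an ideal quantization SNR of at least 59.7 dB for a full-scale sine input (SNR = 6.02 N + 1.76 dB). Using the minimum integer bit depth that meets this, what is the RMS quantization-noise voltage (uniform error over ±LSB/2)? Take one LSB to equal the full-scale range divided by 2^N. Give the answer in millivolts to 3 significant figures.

Full-scale range = 4 V − (-0.36 V) = 4.36 V.
Solving 6.02 N ≥ 59.7 − 1.76: N ≥ 9.625. Round up → N = 10.
Step size = 4.36/1024 V = 4.2578 mV.
σ_q = LSB/√12 = 4.2578 mV/3.4641 = 1.23 mV.

1.23 mV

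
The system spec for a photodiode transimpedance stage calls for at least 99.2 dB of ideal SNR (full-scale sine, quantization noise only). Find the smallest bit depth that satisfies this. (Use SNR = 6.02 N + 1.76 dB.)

17 bits

Solving 6.02 N ≥ 99.2 − 1.76: N ≥ 16.186. Round up → N = 17.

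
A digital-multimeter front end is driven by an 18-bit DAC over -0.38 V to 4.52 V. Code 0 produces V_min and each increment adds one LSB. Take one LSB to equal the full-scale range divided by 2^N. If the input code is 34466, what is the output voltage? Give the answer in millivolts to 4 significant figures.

Span: 4.52 V − (-0.38 V) = 4.9 V. LSB = 4.9 V / 2^18.
Output = V_min + (34466/262144) × range = -0.38 + 0.131477 × 4.9 V
      = -0.38 + 0.644239 = 0.264239 V.

264.2 mV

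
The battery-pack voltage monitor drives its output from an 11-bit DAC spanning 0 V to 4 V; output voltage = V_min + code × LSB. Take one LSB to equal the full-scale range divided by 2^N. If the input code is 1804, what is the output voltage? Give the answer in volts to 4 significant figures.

3.523 V

Full-scale range = 4 V. LSB = 4 V / 2^11.
V_out = 0 + 1804 × (4/2048) V
      = 0 V + 3.52344 V = 3.52344 V.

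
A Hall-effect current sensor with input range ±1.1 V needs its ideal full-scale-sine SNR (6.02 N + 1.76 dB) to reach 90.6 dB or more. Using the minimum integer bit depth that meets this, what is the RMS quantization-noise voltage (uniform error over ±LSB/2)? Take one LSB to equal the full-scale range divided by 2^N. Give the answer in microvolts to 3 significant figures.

19.4 µV

Range = 1.1 − (-1.1) = 2.2 V.
Solving 6.02 N ≥ 90.6 − 1.76: N ≥ 14.757. Round up → N = 15.
Step size = 2.2/32768 V = 67.139 µV.
V_rms = LSB/√12 = 19.4 µV.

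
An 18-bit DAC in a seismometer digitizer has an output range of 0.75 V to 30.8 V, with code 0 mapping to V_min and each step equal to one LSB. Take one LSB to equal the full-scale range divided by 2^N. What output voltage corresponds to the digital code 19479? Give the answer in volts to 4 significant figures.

2.983 V

Range = 30.8 − (0.75) = 30.05 V. LSB = 30.05 V / 2^18.
V_out = 0.75 + 19479 × (30.05/262144) V
      = 0.75 + 2.23291 = 2.98291 V.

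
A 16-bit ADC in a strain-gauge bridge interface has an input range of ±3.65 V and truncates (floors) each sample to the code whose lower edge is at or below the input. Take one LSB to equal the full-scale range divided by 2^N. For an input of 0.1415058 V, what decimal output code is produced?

The full-scale span is 3.65 − (-3.65) = 7.3 V. LSB = 7.3 V / 2^16 ≈ 111.4 µV.
code = ⌊(V_in − V_min)/LSB⌋ = ⌊(V_in − V_min) × 2^16 / range⌋
     = ⌊(0.1415058 − (-3.65)) × 65536 / 7.3⌋ = ⌊3.7915058 × 65536/7.3⌋
     = ⌊34038.373⌋ = 34038.

34038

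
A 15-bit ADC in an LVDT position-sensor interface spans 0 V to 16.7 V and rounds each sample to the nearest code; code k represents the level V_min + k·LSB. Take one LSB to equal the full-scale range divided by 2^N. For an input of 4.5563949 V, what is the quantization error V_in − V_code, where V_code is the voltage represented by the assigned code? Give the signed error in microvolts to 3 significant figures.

+182 µV

Full-scale range = 16.7 V. LSB = 16.7 V / 2^15 ≈ 0.5096 mV.
(4.5563949 − (0)) / LSB = 4.5563949 × 32768/16.7 = 8940.3562. Nearest integer: k = 8940.
V_code = 0 + (8940/32768) × 16.7 = 4.5562133789 V.
V_in − V_code = 4.5563949 − (4.5562133789) = +182 µV.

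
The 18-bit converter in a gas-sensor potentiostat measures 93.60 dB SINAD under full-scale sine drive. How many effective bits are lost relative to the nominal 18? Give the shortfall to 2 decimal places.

ENOB = (SINAD − 1.76)/6.02 = (93.60 − 1.76)/6.02 = 15.2558 bits.
Shortfall = 18 − 15.2558 = 2.7442 bits.

2.74 bits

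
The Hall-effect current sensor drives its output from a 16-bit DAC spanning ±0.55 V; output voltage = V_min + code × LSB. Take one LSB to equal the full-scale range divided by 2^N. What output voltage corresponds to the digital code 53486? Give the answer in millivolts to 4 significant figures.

347.7 mV

Span: 0.55 V − (-0.55 V) = 1.1 V. LSB = 1.1 V / 2^16.
V_out = -0.55 + 53486 × (1.1/65536) V
      = -0.55 + 0.897745 = 0.347745 V.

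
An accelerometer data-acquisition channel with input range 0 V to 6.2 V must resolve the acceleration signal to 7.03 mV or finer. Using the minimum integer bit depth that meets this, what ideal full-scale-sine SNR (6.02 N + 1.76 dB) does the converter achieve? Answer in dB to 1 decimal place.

62.0 dB

Range is 6.2 V.
Levels needed ≥ 6.2/7.03 mV = 881.9. 2^10 = 1024 suffices, so N_min = 10.
6.02(10) + 1.76 = 61.96 dB.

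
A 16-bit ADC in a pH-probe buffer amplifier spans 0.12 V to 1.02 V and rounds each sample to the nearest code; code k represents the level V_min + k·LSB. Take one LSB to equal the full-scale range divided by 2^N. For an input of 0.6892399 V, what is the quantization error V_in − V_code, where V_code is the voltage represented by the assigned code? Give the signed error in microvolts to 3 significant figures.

−2.96 µV

Range = 1.02 − (0.12) = 0.9 V. LSB = 0.9 V / 2^16 ≈ 13.73 µV.
(V_in − V_min)/LSB = (0.6892399 − (0.12)) × 65536/0.9 = 41450.7845 → nearest code k = 41451.
V_code = 0.12 + (41451/65536) × 0.9 = 0.68924285889 V.
V_in − V_code = 0.6892399 − (0.68924285889) = −2.96 µV.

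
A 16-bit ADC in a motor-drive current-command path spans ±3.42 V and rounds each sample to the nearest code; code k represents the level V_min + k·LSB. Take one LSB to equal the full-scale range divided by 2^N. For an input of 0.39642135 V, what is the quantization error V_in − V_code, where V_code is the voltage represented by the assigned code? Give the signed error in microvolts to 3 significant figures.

Span: 3.42 V − (-3.42 V) = 6.84 V. LSB = 6.84 V / 2^16 ≈ 104.4 µV.
(0.39642135 − (-3.42)) / LSB = 3.81642135 × 65536/6.84 = 36566.2265. Nearest integer: k = 36566.
Reconstructed level: -3.42 + 36566 × 6.84/65536 V = 0.39639770508 V.
Error = V_in − V_code = 0.39642135 − (0.39639770508) = +23.6 µV.

+23.6 µV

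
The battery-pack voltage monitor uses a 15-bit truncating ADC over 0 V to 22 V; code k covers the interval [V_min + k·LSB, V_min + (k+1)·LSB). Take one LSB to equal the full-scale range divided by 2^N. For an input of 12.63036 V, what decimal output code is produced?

Range is 22 V. LSB = 22 V / 2^15 ≈ 0.6714 mV.
code = ⌊(V_in − V_min)/LSB⌋ = ⌊(V_in − V_min) × 2^15 / range⌋
     = ⌊(12.63036 − (0)) × 32768 / 22⌋ = ⌊12.63036 × 32768/22⌋
     = ⌊18812.347⌋ = 18812.

18812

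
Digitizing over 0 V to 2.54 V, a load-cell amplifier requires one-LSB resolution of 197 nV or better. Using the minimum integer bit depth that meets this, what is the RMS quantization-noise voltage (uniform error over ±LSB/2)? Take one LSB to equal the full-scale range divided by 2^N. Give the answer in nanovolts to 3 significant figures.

43.7 nV

Full-scale range = 2.54 V.
Required number of levels: 2.54/197 nV = 1.2893e7; smallest N with 2^N ≥ that is 24.
LSB = 2.54 V / 2^24 = 151.40 nV.
σ_q = LSB/√12 = 151.40 nV/3.4641 = 43.7 nV.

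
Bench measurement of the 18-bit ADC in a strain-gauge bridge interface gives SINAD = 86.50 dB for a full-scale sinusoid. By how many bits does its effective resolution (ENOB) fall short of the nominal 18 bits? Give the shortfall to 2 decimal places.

3.92 bits

ENOB = (SINAD − 1.76)/6.02 = (86.50 − 1.76)/6.02 = 14.0764 bits.
Lost resolution: 18 − 14.0764 = 3.9236 bits.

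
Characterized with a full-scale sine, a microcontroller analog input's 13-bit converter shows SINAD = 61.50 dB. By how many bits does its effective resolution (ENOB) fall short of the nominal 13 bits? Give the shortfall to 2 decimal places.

ENOB = (SINAD − 1.76)/6.02 = (61.50 − 1.76)/6.02 = 9.9236 bits.
13 − 9.9236 = 3.08 bits below nominal.

3.08 bits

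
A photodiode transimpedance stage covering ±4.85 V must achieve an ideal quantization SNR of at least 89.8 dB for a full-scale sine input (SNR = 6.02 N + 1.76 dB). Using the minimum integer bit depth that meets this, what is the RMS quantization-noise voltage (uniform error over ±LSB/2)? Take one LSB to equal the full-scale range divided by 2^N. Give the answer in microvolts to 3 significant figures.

Span: 4.85 V − (-4.85 V) = 9.7 V.
6.02 N + 1.76 ≥ 89.8 gives N ≥ 14.625, so the minimum integer is 15.
One LSB is 9.7 V / 32768 = 296.02 µV.
RMS noise = LSB/√12 = 85.5 µV.

85.5 µV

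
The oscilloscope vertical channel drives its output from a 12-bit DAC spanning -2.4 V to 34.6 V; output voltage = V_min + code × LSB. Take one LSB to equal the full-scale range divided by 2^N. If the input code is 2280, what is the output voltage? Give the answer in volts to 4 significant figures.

18.20 V

Range = 34.6 − (-2.4) = 37 V. LSB = 37 V / 2^12.
V_out = -2.4 + 2280 × (37/4096) V
      = -2.4 + 20.5957 = 18.1957 V.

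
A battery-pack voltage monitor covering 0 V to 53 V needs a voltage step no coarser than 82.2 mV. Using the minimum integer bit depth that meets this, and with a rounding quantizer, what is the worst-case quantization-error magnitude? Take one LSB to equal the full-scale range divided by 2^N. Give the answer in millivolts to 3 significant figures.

25.9 mV

Range is 53 V.
Need 2^N ≥ 53 V / 82.2 mV = 644.8 → N_min = 10.
LSB = 53 V / 2^10 = 51.758 mV.
Half an LSB is 25.9 mV.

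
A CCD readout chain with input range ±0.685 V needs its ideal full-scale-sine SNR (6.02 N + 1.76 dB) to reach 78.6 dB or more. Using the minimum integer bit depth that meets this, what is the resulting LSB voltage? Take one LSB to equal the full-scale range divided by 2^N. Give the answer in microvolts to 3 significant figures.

Range = 0.685 − (-0.685) = 1.37 V.
Solving 6.02 N ≥ 78.6 − 1.76: N ≥ 12.764. Round up → N = 13.
Step size = 1.37/8192 V = 167 µV.

167 µV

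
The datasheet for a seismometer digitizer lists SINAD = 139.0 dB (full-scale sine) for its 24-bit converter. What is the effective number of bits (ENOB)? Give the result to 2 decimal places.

ENOB = (139.0 − 1.76)/6.02 = 22.7973 bits.

22.80 bits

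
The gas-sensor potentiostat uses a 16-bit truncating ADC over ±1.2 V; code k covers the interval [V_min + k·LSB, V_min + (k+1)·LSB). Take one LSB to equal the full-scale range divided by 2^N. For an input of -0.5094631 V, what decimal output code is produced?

18856

The full-scale span is 1.2 − (-1.2) = 2.4 V. LSB = 2.4 V / 2^16 ≈ 36.62 µV.
(V_in − V_min) × 2^16/range = (-0.5094631 − (-1.2)) × 65536/2.4 = 18856.261.
Floor → code = 18856.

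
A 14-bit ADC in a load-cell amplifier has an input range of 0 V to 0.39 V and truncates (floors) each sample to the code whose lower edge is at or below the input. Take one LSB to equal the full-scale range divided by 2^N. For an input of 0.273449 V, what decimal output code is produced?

11487

Span = 0.39 V. LSB = 0.39 V / 2^14 ≈ 23.80 µV.
code = ⌊(V_in − V_min)/LSB⌋ = ⌊(V_in − V_min) × 2^14 / range⌋
     = ⌊(0.273449 − (0)) × 16384 / 0.39⌋ = ⌊0.273449 × 16384/0.39⌋
     = ⌊11487.663⌋ = 11487.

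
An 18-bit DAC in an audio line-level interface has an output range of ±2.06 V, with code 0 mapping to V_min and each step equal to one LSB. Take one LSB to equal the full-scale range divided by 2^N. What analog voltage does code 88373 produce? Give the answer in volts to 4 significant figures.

Full-scale range = 2.06 V − (-2.06 V) = 4.12 V. LSB = 4.12 V / 2^18.
Output = V_min + (88373/262144) × range = -2.06 + 0.337116 × 4.12 V
      = -2.06 + 1.38892 = -0.671081 V.

-0.6711 V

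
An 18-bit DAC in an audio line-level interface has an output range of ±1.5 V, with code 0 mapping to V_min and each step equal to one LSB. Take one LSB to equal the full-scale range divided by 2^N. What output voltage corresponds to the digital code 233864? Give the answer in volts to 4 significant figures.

1.176 V

The full-scale span is 1.5 − (-1.5) = 3 V. LSB = 3 V / 2^18.
V_out = V_min + code × LSB = -1.5 V + 233864 × 3 V / 262144
      = -1.5 + 2.67636 = 1.17636 V.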